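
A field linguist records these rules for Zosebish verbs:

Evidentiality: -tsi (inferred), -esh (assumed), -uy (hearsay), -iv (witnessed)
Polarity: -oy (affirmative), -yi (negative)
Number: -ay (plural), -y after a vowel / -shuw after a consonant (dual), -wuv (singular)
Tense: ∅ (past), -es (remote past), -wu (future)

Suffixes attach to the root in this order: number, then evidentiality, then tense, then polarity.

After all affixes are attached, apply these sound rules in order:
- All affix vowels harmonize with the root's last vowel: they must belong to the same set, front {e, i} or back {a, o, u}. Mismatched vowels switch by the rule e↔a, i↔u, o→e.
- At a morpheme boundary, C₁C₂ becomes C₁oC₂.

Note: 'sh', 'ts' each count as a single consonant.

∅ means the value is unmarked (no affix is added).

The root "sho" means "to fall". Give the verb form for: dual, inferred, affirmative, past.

shoyotsuoy

Attach number dual -y (after vowel 'o') → shoy.
Attach evidentiality inferred -tsi → shoytsi.
tense = past: zero marking, form stays shoytsi.
Attach polarity affirmative -oy → shoytsioy.
Apply vowel harmony: shoytsioy → shoytsuoy.
Apply epenthesis: shoytsuoy → shoyotsuoy.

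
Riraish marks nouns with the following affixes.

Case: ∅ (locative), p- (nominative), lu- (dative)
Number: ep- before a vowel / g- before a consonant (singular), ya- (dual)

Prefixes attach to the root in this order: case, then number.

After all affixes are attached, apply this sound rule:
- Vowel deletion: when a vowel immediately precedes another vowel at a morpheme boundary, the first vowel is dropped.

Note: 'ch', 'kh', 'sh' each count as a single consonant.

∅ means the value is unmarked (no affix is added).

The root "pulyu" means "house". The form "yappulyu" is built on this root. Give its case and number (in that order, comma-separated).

Segment: ya-p-pulyu.
case: p- → nominative.
number: ya- → dual.

nominative, dual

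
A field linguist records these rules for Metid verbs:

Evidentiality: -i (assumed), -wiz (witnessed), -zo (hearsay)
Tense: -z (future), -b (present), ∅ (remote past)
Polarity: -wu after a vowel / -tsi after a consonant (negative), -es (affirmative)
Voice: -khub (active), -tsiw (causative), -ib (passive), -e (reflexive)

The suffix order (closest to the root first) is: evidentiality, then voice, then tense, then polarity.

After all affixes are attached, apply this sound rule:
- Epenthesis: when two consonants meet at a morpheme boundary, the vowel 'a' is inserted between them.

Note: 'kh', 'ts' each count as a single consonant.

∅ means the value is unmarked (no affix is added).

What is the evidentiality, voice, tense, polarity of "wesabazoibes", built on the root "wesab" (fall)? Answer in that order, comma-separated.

hearsay, passive, remote past, affirmative

Segment: wesab-zo-ib-es.
evidentiality: -zo → hearsay.
voice: -ib → passive.
tense: ∅ → remote past.
polarity: -es → affirmative.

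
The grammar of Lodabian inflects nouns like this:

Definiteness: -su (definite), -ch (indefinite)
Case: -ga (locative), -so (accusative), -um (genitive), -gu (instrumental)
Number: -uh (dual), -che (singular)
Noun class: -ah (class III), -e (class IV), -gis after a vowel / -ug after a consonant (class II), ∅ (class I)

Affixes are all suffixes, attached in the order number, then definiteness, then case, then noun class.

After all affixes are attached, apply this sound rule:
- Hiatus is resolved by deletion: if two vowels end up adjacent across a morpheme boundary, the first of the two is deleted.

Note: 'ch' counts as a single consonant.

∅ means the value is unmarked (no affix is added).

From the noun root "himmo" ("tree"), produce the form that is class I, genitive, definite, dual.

Attach number dual -uh → himmouh.
Attach definiteness definite -su → himmouhsu.
Attach case genitive -um → himmouhsuum.
noun class = class I: zero marking, form stays himmouhsuum.
Apply vowel deletion: himmouhsuum → himmuhsum.

himmuhsum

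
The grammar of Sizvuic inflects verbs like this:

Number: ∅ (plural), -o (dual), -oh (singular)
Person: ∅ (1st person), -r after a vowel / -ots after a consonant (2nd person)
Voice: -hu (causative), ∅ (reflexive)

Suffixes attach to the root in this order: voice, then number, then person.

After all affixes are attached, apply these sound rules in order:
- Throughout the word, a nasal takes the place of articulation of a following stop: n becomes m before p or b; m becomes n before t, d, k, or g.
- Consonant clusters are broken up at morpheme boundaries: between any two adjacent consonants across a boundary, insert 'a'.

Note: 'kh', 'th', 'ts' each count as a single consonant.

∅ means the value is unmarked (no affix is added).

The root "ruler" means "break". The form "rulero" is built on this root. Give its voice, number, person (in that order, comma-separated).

Segment: ruler-o.
voice: ∅ → reflexive.
number: -o → dual.
person: ∅ → 1st person.

reflexive, dual, 1st person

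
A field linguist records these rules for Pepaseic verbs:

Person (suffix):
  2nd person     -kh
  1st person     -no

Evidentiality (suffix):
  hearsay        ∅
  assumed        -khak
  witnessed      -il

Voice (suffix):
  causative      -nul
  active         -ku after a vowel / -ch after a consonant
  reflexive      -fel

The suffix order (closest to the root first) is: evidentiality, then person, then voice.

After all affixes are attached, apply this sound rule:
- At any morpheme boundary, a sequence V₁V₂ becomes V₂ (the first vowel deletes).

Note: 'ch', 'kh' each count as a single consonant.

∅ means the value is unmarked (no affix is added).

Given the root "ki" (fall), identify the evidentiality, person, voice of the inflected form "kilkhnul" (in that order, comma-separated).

Segment: ki-il-kh-nul.
evidentiality: -il → witnessed.
person: -kh → 2nd person.
voice: -nul → causative.

witnessed, 2nd person, causative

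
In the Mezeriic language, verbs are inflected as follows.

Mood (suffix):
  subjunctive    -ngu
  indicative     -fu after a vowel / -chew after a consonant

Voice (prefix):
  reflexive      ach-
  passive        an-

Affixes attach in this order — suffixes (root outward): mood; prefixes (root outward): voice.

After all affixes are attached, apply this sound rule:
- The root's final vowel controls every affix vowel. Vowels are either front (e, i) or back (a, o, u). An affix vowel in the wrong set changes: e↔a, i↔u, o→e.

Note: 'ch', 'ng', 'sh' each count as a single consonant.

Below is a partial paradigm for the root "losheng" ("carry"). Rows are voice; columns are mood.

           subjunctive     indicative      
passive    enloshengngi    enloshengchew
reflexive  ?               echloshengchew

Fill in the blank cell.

Attach voice reflexive ach- → achlosheng.
Attach mood subjunctive -ngu → achloshengngu.
Apply vowel harmony: achloshengngu → echloshengngi.

echloshengngi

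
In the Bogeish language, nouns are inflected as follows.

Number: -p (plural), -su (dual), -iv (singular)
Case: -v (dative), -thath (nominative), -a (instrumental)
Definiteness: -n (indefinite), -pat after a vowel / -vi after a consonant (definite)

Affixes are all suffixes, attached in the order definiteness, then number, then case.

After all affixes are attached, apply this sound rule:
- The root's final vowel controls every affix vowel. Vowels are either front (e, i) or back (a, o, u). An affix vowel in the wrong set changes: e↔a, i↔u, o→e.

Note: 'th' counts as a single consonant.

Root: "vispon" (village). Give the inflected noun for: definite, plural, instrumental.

Attach definiteness definite -vi (after consonant 'n') → visponvi.
Attach number plural -p → visponvip.
Attach case instrumental -a → visponvipa.
Apply vowel harmony: visponvipa → visponvupa.

visponvupa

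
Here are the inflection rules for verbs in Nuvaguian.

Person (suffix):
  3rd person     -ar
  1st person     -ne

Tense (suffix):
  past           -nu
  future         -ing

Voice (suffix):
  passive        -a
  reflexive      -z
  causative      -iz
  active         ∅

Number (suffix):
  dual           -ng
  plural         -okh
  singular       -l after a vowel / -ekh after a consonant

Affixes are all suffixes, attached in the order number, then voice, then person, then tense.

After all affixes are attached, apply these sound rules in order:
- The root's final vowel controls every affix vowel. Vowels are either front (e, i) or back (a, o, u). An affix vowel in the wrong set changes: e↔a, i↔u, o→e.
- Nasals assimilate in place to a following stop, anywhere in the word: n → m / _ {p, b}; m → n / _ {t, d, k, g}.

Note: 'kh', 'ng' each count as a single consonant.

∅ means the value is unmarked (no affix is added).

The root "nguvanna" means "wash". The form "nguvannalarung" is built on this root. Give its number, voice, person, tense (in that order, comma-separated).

singular, active, 3rd person, future

Segment: nguvanna-l-ar-ing.
number: -l/ekh → singular.
voice: ∅ → active.
person: -ar → 3rd person.
tense: -ing → future.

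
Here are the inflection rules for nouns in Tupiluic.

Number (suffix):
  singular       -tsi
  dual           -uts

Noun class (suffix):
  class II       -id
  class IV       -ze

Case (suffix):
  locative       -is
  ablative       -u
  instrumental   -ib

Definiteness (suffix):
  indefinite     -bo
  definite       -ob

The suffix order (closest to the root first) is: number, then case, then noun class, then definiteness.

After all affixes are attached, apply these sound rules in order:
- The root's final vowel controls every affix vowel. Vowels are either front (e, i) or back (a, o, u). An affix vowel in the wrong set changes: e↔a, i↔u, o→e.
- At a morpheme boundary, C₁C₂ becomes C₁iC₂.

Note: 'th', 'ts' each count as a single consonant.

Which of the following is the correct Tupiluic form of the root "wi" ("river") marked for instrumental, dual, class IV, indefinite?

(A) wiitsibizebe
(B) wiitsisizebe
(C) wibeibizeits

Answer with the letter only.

A

Attach number dual -uts → wiuts.
Attach case instrumental -ib → wiutsib.
Attach noun class class IV -ze → wiutsibze.
Attach definiteness indefinite -bo → wiutsibzebo.
Apply vowel harmony: wiutsibzebo → wiitsibzebe.
Apply epenthesis: wiitsibzebe → wiitsibizebe.
So the correct form is wiitsibizebe, option (A).
(C) wibeibizeits is wrong: it has the affixes in the wrong order.
(B) wiitsisizebe is wrong: it uses locative instead of instrumental for case.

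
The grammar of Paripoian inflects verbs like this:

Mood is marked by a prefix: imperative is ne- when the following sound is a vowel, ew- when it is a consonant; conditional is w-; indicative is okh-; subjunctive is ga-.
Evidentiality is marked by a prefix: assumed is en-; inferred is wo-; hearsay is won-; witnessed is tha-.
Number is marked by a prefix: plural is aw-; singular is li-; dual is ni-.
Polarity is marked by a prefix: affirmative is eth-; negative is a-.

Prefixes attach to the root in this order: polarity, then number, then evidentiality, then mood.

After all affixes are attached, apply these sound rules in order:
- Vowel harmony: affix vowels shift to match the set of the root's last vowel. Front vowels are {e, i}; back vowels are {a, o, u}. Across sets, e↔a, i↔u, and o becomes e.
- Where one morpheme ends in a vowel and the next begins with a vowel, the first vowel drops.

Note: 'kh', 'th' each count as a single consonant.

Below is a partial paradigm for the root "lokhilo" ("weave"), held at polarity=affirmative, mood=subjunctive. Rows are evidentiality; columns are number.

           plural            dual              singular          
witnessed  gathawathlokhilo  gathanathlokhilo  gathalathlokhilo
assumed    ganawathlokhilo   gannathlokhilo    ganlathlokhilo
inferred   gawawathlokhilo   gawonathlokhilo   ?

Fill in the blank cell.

gawolathlokhilo

Attach polarity affirmative eth- → ethlokhilo.
Attach number singular li- → liethlokhilo.
Attach evidentiality inferred wo- → woliethlokhilo.
Attach mood subjunctive ga- → gawoliethlokhilo.
Apply vowel harmony: gawoliethlokhilo → gawoluathlokhilo.
Apply vowel deletion: gawoluathlokhilo → gawolathlokhilo.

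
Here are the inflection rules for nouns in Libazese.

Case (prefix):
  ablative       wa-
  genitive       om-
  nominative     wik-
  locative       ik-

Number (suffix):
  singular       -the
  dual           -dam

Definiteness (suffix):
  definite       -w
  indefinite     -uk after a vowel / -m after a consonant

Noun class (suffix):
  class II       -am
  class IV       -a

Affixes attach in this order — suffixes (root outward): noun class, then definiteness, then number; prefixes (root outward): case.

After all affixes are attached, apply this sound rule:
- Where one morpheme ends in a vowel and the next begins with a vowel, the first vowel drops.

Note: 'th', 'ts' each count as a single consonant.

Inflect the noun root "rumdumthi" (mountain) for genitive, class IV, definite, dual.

omrumdumthawdam

Attach noun class class IV -a → rumdumthia.
Attach definiteness definite -w → rumdumthiaw.
Attach case genitive om- → omrumdumthiaw.
Attach number dual -dam → omrumdumthiawdam.
Apply vowel deletion: omrumdumthiawdam → omrumdumthawdam.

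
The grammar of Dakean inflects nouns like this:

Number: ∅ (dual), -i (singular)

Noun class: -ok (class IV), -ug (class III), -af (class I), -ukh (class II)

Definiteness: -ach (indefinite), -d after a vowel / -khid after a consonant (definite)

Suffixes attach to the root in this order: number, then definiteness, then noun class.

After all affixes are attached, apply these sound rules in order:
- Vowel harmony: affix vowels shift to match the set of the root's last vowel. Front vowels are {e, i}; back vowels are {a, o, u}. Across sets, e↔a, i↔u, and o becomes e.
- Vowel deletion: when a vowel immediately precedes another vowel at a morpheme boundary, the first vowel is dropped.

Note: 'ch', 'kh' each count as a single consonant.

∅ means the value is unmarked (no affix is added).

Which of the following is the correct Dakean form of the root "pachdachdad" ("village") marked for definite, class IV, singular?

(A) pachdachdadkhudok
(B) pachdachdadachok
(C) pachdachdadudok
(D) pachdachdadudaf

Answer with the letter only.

C

Attach number singular -i → pachdachdadi.
Attach definiteness definite -d (after vowel 'i') → pachdachdadid.
Attach noun class class IV -ok → pachdachdadidok.
Apply vowel harmony: pachdachdadidok → pachdachdadudok.
Vowel deletion: no change.
So the correct form is pachdachdadudok, option (C).
(A) pachdachdadkhudok is wrong: it uses dual instead of singular for number.
(D) pachdachdadudaf is wrong: it uses class I instead of class IV for noun class.
(B) pachdachdadachok is wrong: it uses indefinite instead of definite for definiteness.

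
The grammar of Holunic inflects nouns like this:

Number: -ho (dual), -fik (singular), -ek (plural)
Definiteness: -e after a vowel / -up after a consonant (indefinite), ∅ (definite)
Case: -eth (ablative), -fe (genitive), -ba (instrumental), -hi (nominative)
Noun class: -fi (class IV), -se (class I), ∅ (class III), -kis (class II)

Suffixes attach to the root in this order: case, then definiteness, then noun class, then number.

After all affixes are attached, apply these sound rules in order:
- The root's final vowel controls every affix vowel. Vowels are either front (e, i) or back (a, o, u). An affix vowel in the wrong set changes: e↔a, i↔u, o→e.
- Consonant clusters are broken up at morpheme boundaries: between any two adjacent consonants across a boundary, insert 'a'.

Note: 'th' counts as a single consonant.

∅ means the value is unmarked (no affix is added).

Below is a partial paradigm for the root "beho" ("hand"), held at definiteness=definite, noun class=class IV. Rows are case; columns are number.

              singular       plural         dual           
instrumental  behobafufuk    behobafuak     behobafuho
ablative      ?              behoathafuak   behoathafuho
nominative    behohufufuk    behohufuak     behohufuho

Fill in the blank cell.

Attach case ablative -eth → behoeth.
definiteness = definite: zero marking, form stays behoeth.
Attach noun class class IV -fi → behoethfi.
Attach number singular -fik → behoethfifik.
Apply vowel harmony: behoethfifik → behoathfufuk.
Apply epenthesis: behoathfufuk → behoathafufuk.

behoathafufuk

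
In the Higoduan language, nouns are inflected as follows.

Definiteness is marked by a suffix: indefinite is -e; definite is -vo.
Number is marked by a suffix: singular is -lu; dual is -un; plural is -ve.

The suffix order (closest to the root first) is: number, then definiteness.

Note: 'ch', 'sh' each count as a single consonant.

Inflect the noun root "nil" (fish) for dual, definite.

Attach number dual -un → nilun.
Attach definiteness definite -vo → nilunvo.

nilunvo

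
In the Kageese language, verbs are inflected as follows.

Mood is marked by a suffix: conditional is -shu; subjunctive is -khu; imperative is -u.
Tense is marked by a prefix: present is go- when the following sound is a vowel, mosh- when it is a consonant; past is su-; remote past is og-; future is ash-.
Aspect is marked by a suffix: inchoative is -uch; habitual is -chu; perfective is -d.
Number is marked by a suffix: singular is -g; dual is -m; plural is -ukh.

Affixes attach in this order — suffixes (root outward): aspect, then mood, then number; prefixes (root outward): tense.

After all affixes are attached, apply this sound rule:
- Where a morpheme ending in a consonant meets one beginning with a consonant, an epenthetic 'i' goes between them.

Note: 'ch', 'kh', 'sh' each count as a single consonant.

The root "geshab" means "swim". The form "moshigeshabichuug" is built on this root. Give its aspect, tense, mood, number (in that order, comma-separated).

Segment: mosh-geshab-chu-u-g.
aspect: -chu → habitual.
tense: go/mosh- → present.
mood: -u → imperative.
number: -g → singular.

habitual, present, imperative, singular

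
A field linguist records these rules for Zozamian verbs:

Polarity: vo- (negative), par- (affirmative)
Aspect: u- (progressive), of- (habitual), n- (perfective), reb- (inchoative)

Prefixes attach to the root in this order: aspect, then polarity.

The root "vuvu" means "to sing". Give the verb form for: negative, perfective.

Attach aspect perfective n- → nvuvu.
Attach polarity negative vo- → vonvuvu.

vonvuvu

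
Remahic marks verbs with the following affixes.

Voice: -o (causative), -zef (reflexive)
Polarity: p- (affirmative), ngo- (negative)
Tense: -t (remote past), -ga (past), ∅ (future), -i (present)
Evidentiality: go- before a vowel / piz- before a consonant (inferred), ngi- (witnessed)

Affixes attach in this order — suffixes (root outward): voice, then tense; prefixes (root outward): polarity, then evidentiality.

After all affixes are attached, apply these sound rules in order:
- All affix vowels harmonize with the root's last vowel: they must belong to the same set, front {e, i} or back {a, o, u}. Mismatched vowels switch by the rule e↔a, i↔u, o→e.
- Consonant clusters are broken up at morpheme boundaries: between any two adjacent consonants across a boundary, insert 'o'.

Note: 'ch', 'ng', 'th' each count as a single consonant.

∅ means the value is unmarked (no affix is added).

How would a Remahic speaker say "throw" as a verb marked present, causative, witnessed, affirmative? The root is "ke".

ngipokeei

Attach polarity affirmative p- → pke.
Attach evidentiality witnessed ngi- → ngipke.
Attach voice causative -o → ngipkeo.
Attach tense present -i → ngipkeoi.
Apply vowel harmony: ngipkeoi → ngipkeei.
Apply epenthesis: ngipkeei → ngipokeei.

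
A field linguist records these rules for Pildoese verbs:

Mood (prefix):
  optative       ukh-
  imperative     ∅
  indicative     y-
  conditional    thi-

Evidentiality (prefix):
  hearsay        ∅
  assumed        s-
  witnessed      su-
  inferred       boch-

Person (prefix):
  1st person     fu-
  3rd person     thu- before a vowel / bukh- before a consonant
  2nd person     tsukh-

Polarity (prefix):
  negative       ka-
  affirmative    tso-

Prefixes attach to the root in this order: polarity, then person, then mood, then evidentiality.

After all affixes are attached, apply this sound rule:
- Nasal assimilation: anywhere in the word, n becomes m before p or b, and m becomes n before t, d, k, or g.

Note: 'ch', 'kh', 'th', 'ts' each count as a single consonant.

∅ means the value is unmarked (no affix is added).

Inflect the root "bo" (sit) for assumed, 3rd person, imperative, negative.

sbukhkabo

Attach polarity negative ka- → kabo.
Attach person 3rd person bukh- (before consonant 'k') → bukhkabo.
mood = imperative: zero marking, form stays bukhkabo.
Attach evidentiality assumed s- → sbukhkabo.
Nasal assimilation: no change.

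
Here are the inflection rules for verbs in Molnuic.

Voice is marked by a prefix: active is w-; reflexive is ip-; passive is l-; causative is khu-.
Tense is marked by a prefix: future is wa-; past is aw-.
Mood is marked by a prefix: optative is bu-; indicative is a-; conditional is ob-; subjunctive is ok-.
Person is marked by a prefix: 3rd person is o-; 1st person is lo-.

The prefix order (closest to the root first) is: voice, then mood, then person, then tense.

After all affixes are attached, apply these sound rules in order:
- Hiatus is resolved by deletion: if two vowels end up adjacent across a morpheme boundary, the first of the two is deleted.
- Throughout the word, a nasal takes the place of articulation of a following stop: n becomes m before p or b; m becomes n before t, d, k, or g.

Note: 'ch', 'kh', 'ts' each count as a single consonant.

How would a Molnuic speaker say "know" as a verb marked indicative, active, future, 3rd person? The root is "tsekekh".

Attach voice active w- → wtsekekh.
Attach mood indicative a- → awtsekekh.
Attach person 3rd person o- → oawtsekekh.
Attach tense future wa- → waoawtsekekh.
Apply vowel deletion: waoawtsekekh → wawtsekekh.
Nasal assimilation: no change.

wawtsekekh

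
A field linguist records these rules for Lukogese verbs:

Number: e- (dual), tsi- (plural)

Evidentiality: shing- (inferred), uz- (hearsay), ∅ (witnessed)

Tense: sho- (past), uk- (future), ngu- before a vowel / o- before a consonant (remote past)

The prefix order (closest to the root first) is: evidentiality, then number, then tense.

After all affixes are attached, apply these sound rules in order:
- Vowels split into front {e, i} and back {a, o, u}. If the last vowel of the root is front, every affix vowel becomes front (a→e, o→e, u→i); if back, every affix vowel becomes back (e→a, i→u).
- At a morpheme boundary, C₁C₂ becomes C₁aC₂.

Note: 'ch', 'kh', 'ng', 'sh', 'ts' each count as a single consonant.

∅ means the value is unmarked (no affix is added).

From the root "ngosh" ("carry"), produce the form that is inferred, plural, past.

Attach evidentiality inferred shing- → shingngosh.
Attach number plural tsi- → tsishingngosh.
Attach tense past sho- → shotsishingngosh.
Apply vowel harmony: shotsishingngosh → shotsushungngosh.
Apply epenthesis: shotsushungngosh → shotsushungangosh.

shotsushungangosh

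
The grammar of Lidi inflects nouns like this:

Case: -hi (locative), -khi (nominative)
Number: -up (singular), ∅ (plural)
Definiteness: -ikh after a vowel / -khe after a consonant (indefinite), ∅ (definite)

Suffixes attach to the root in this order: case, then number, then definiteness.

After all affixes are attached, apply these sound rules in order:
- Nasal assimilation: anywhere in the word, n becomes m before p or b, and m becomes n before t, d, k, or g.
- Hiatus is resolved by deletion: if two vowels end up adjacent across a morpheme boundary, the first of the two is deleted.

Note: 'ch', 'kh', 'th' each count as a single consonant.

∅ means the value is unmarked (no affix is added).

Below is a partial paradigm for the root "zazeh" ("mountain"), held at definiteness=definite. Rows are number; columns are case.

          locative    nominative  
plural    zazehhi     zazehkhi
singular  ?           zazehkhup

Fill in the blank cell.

Attach case locative -hi → zazehhi.
Attach number singular -up → zazehhiup.
definiteness = definite: zero marking, form stays zazehhiup.
Nasal assimilation: no change.
Apply vowel deletion: zazehhiup → zazehhup.

zazehhup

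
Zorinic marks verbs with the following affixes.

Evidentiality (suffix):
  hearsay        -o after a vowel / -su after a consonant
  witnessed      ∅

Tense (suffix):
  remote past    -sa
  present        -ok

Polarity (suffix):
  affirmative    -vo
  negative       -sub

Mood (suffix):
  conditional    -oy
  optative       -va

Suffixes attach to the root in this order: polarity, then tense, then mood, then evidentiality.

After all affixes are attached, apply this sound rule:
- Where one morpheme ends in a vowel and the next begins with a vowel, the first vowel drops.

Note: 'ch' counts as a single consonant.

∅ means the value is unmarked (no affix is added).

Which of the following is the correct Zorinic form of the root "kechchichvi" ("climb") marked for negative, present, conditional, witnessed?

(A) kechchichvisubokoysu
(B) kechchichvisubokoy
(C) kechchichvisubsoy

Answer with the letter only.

Attach polarity negative -sub → kechchichvisub.
Attach tense present -ok → kechchichvisubok.
Attach mood conditional -oy → kechchichvisubokoy.
evidentiality = witnessed: zero marking, form stays kechchichvisubokoy.
Vowel deletion: no change.
So the correct form is kechchichvisubokoy, option (B).
(A) kechchichvisubokoysu is wrong: it uses hearsay instead of witnessed for evidentiality.
(C) kechchichvisubsoy is wrong: it uses remote past instead of present for tense.

B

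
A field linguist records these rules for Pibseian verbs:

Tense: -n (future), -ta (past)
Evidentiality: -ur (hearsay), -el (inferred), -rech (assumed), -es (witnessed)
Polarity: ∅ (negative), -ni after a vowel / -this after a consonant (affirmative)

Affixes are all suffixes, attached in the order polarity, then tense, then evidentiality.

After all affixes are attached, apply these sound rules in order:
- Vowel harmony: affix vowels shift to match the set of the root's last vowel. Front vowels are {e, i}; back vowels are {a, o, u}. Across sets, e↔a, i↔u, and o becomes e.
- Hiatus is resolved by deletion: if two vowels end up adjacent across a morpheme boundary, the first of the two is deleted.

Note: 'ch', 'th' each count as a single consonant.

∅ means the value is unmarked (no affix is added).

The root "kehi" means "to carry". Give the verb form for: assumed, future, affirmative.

kehininrech

Attach polarity affirmative -ni (after vowel 'i') → kehini.
Attach tense future -n → kehinin.
Attach evidentiality assumed -rech → kehininrech.
Vowel harmony: no change.
Vowel deletion: no change.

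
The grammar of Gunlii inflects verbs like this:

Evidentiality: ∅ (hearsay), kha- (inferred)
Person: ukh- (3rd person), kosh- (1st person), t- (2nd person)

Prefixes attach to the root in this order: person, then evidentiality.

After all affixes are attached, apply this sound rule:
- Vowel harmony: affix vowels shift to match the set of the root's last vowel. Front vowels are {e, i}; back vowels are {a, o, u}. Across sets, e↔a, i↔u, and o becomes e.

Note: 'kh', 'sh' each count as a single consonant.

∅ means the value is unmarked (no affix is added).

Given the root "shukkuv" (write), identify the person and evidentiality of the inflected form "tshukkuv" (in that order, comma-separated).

Segment: t-shukkuv.
person: t- → 2nd person.
evidentiality: ∅ → hearsay.

2nd person, hearsay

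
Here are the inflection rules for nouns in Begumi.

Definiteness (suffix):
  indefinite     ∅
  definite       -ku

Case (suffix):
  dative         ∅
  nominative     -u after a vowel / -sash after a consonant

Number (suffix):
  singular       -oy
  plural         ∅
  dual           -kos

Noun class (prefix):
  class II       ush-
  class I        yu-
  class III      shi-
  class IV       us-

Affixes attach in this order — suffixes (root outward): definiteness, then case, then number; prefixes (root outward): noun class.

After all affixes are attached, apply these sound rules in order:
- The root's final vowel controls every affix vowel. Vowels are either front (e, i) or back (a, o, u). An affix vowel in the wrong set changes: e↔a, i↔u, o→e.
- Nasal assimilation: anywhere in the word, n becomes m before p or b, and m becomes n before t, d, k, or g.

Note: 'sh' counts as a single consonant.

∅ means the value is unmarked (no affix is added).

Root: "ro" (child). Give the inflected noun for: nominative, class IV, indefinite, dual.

usroukos

definiteness = indefinite: zero marking, form stays ro.
Attach case nominative -u (after vowel 'o') → rou.
Attach noun class class IV us- → usrou.
Attach number dual -kos → usroukos.
Vowel harmony: no change.
Nasal assimilation: no change.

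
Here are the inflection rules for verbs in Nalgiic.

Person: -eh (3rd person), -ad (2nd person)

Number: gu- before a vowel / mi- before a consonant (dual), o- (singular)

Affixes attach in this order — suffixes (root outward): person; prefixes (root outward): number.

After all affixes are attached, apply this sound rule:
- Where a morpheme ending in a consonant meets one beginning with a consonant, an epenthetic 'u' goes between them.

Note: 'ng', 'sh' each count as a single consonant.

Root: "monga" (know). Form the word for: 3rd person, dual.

Attach number dual mi- (before consonant 'm') → mimonga.
Attach person 3rd person -eh → mimongaeh.
Epenthesis: no change.

mimongaeh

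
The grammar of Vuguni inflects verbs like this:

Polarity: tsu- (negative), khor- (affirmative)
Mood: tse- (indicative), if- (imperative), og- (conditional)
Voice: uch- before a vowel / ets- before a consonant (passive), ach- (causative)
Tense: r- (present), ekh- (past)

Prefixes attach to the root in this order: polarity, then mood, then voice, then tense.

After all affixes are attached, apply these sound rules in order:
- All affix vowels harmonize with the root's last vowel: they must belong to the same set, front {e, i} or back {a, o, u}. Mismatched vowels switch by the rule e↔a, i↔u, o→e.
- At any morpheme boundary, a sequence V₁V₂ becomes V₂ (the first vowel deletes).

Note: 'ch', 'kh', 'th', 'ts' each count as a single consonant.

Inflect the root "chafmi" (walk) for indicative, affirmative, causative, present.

rechtsekherchafmi

Attach polarity affirmative khor- → khorchafmi.
Attach mood indicative tse- → tsekhorchafmi.
Attach voice causative ach- → achtsekhorchafmi.
Attach tense present r- → rachtsekhorchafmi.
Apply vowel harmony: rachtsekhorchafmi → rechtsekherchafmi.
Vowel deletion: no change.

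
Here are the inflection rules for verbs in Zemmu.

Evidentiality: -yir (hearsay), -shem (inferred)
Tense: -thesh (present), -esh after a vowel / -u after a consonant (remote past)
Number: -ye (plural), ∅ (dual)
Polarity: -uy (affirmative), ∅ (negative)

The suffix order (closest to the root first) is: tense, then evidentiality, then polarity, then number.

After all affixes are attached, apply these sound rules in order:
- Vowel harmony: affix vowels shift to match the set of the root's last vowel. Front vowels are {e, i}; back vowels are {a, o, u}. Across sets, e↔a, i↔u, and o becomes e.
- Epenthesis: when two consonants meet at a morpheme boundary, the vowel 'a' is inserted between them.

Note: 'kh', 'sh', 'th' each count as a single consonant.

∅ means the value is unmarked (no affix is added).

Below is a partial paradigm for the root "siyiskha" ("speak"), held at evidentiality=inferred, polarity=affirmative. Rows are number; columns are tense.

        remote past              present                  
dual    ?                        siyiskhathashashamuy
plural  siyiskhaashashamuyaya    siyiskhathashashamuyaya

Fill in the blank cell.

Attach tense remote past -esh (after vowel 'a') → siyiskhaesh.
Attach evidentiality inferred -shem → siyiskhaeshshem.
Attach polarity affirmative -uy → siyiskhaeshshemuy.
number = dual: zero marking, form stays siyiskhaeshshemuy.
Apply vowel harmony: siyiskhaeshshemuy → siyiskhaashshamuy.
Apply epenthesis: siyiskhaashshamuy → siyiskhaashashamuy.

siyiskhaashashamuy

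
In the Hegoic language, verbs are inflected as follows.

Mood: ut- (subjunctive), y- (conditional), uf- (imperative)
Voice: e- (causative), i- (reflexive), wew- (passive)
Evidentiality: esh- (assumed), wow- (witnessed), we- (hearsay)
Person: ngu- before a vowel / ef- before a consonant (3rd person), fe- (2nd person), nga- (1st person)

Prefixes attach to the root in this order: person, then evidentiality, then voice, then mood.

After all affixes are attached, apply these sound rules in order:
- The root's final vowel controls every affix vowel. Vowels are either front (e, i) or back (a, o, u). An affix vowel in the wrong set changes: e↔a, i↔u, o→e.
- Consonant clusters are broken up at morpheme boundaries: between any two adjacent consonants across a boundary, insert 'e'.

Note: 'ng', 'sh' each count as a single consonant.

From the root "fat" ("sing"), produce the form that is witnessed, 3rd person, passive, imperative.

Attach person 3rd person ef- (before consonant 'f') → effat.
Attach evidentiality witnessed wow- → woweffat.
Attach voice passive wew- → wewwoweffat.
Attach mood imperative uf- → ufwewwoweffat.
Apply vowel harmony: ufwewwoweffat → ufwawwowaffat.
Apply epenthesis: ufwawwowaffat → ufewawewowafefat.

ufewawewowafefat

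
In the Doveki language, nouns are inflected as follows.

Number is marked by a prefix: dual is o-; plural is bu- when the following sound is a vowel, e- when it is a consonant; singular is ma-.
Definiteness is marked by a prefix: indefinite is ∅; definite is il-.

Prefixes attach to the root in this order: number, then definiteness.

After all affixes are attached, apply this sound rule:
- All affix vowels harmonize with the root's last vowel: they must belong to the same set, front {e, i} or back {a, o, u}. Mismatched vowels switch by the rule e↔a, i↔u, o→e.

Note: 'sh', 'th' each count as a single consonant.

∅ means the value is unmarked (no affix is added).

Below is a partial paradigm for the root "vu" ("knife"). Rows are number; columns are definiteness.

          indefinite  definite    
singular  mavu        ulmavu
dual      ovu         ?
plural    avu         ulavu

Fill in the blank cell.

Attach number dual o- → ovu.
Attach definiteness definite il- → ilovu.
Apply vowel harmony: ilovu → ulovu.

ulovu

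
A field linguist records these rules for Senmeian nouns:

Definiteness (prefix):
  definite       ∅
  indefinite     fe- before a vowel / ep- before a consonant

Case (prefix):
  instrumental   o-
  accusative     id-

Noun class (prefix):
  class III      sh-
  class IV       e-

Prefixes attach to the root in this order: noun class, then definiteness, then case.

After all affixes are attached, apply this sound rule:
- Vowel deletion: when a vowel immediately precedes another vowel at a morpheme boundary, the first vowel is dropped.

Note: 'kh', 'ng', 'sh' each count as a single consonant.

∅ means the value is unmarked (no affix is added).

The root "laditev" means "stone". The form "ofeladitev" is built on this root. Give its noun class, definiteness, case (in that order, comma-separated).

class IV, indefinite, instrumental

Segment: o-fe-e-laditev.
noun class: e- → class IV.
definiteness: fe/ep- → indefinite.
case: o- → instrumental.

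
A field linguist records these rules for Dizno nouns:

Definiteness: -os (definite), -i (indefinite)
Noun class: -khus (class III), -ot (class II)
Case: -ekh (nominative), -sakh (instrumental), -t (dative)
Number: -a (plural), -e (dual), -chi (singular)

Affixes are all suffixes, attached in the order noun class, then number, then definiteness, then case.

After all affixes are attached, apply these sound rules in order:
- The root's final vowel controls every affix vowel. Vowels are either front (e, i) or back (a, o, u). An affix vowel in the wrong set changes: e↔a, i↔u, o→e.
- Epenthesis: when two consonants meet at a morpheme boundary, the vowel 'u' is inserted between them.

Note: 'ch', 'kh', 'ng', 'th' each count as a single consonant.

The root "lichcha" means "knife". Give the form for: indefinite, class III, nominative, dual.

Attach noun class class III -khus → lichchakhus.
Attach number dual -e → lichchakhuse.
Attach definiteness indefinite -i → lichchakhusei.
Attach case nominative -ekh → lichchakhuseiekh.
Apply vowel harmony: lichchakhuseiekh → lichchakhusauakh.
Epenthesis: no change.

lichchakhusauakh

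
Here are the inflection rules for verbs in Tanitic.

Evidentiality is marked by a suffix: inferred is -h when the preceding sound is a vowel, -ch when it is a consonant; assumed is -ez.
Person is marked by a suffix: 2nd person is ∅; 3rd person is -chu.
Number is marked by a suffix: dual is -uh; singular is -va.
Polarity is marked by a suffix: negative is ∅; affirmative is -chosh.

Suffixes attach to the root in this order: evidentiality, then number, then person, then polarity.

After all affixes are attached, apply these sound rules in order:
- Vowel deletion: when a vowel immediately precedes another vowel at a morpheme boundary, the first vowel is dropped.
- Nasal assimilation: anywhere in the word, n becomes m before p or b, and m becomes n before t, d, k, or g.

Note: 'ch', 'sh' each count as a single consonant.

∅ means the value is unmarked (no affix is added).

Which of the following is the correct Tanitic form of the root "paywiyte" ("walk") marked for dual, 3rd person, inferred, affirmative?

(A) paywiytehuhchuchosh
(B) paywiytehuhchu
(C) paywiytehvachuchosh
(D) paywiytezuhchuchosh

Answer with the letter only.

A

Attach evidentiality inferred -h (after vowel 'e') → paywiyteh.
Attach number dual -uh → paywiytehuh.
Attach person 3rd person -chu → paywiytehuhchu.
Attach polarity affirmative -chosh → paywiytehuhchuchosh.
Vowel deletion: no change.
Nasal assimilation: no change.
So the correct form is paywiytehuhchuchosh, option (A).
(D) paywiytezuhchuchosh is wrong: it uses assumed instead of inferred for evidentiality.
(B) paywiytehuhchu is wrong: it uses negative instead of affirmative for polarity.
(C) paywiytehvachuchosh is wrong: it uses singular instead of dual for number.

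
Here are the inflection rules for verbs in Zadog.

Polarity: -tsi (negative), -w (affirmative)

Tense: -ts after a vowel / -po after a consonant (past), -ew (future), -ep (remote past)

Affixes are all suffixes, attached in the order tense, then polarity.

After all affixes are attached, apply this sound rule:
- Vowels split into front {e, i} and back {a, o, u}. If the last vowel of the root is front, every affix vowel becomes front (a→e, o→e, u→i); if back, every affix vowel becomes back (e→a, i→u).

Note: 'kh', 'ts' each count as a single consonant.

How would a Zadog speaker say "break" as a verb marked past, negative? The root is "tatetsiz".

Attach tense past -po (after consonant 'z') → tatetsizpo.
Attach polarity negative -tsi → tatetsizpotsi.
Apply vowel harmony: tatetsizpotsi → tatetsizpetsi.

tatetsizpetsi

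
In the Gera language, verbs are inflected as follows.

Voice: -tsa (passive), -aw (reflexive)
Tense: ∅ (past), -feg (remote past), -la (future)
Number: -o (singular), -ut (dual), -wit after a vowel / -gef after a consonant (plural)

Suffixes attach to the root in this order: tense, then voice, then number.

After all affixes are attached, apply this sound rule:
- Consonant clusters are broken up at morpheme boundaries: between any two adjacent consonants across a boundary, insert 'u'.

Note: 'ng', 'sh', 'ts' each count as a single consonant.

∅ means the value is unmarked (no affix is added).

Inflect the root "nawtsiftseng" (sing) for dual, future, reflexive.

nawtsiftsengulaawut

Attach tense future -la → nawtsiftsengla.
Attach voice reflexive -aw → nawtsiftsenglaaw.
Attach number dual -ut → nawtsiftsenglaawut.
Apply epenthesis: nawtsiftsenglaawut → nawtsiftsengulaawut.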